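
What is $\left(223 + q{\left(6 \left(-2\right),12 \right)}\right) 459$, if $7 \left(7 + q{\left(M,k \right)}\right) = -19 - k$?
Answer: $\frac{679779}{7} \approx 97111.0$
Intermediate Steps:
$q{\left(M,k \right)} = - \frac{68}{7} - \frac{k}{7}$ ($q{\left(M,k \right)} = -7 + \frac{-19 - k}{7} = -7 - \left(\frac{19}{7} + \frac{k}{7}\right) = - \frac{68}{7} - \frac{k}{7}$)
$\left(223 + q{\left(6 \left(-2\right),12 \right)}\right) 459 = \left(223 - \frac{80}{7}\right) 459 = \frac{1481}{7} \cdot 459 = \frac{679779}{7}$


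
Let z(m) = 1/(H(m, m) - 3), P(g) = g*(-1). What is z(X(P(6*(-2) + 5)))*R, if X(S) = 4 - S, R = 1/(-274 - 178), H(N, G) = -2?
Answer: 1/2260 ≈ 0.00044248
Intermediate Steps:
P(g) = -g
R = -1/452 (R = 1/(-452) = -1/452 ≈ -0.0022124)
z(m) = -⅕ (z(m) = 1/(-2 - 3) = 1/(-5) = -⅕)
z(X(P(6*(-2) + 5)))*R = -⅕*(-1/452) = 1/2260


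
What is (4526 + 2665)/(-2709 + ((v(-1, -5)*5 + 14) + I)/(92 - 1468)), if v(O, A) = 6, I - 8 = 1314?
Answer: -291024/109675 ≈ -2.6535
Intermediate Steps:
I = 1322 (I = 8 + 1314 = 1322)
(4526 + 2665)/(-2709 + ((v(-1, -5)*5 + 14) + I)/(92 - 1468)) = (4526 + 2665)/(-2709 + ((6*5 + 14) + 1322)/(92 - 1468)) = 7191/(-2709 + ((30 + 14) + 1322)/(-1376)) = 7191/(-2709 + (44 + 1322)*(-1/1376)) = 7191/(-2709 + 1366*(-1/1376)) = 7191/(-2709 - 683/688) = 7191/(-1864475/688) = 7191*(-688/1864475) = -291024/109675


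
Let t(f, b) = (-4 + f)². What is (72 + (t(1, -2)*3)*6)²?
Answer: 54756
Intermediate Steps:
(72 + (t(1, -2)*3)*6)² = (72 + ((-4 + 1)²*3)*6)² = (72 + ((-3)²*3)*6)² = (72 + (9*3)*6)² = (72 + 27*6)² = (72 + 162)² = 234² = 54756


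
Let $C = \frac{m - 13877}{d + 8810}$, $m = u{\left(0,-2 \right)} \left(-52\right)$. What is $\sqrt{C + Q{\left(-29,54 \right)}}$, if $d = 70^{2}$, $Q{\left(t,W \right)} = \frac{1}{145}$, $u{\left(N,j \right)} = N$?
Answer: $\frac{i \sqrt{158913144690}}{397590} \approx 1.0026 i$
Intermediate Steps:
$Q{\left(t,W \right)} = \frac{1}{145}$
$d = 4900$
$m = 0$ ($m = 0 \left(-52\right) = 0$)
$C = - \frac{13877}{13710}$ ($C = \frac{0 - 13877}{4900 + 8810} = - \frac{13877}{13710} \approx -1.0122$)
$\sqrt{C + Q{\left(-29,54 \right)}} = \sqrt{- \frac{13877}{13710} + \frac{1}{145}} = \sqrt{- \frac{399691}{397590}} = \frac{i \sqrt{158913144690}}{397590}$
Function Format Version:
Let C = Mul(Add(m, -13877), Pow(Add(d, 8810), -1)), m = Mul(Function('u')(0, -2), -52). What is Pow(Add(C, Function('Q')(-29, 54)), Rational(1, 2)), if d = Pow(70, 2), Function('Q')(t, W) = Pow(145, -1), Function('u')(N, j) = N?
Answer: Mul(Rational(1, 397590), I, Pow(158913144690, Rational(1, 2))) ≈ Mul(1.0026, I)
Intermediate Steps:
Function('Q')(t, W) = Rational(1, 145)
d = 4900
m = 0 (m = Mul(0, -52) = 0)
C = Rational(-13877, 13710) (C = Mul(Add(0, -13877), Pow(Add(4900, 8810), -1)) = Mul(-13877, Pow(13710, -1)) = Mul(-13877, Rational(1, 13710)) = Rational(-13877, 13710) ≈ -1.0122)
Pow(Add(C, Function('Q')(-29, 54)), Rational(1, 2)) = Pow(Add(Rational(-13877, 13710), Rational(1, 145)), Rational(1, 2)) = Pow(Rational(-399691, 397590), Rational(1, 2)) = Mul(Rational(1, 397590), I, Pow(158913144690, Rational(1, 2)))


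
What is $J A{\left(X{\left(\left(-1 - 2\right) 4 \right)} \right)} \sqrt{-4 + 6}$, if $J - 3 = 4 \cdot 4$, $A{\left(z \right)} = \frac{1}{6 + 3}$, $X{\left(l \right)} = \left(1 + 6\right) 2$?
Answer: $\frac{19 \sqrt{2}}{9} \approx 2.9856$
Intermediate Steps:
$X{\left(l \right)} = 14$ ($X{\left(l \right)} = 7 \cdot 2 = 14$)
$A{\left(z \right)} = \frac{1}{9}$
$J = 19$ ($J = 3 + 4 \cdot 4 = 3 + 16 = 19$)
$J A{\left(X{\left(\left(-1 - 2\right) 4 \right)} \right)} \sqrt{-4 + 6} = 19 \cdot \frac{1}{9} \sqrt{-4 + 6} = \frac{19 \sqrt{2}}{9}$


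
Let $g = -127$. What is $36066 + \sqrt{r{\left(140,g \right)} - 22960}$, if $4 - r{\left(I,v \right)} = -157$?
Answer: $36066 + i \sqrt{22799} \approx 36066.0 + 150.99 i$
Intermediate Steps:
$r{\left(I,v \right)} = 161$ ($r{\left(I,v \right)} = 4 - -157 = 4 + 157 = 161$)
$36066 + \sqrt{r{\left(140,g \right)} - 22960} = 36066 + \sqrt{161 - 22960} = 36066 + \sqrt{-22799} = 36066 + i \sqrt{22799}$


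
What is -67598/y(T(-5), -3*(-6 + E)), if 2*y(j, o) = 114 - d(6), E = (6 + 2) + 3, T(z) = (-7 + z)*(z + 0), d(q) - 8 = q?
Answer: -33799/25 ≈ -1352.0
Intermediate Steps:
d(q) = 8 + q
T(z) = z*(-7 + z) (T(z) = (-7 + z)*z = z*(-7 + z))
E = 11 (E = 8 + 3 = 11)
y(j, o) = 50 (y(j, o) = (114 - (8 + 6))/2 = (114 - 1*14)/2 = (114 - 14)/2 = (½)*100 = 50)
-67598/y(T(-5), -3*(-6 + E)) = -67598/50 = -67598*1/50 = -33799/25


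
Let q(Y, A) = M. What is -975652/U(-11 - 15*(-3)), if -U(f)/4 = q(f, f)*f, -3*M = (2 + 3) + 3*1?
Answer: -731739/272 ≈ -2690.2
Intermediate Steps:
M = -8/3 (M = -((2 + 3) + 3*1)/3 = -(5 + 3)/3 = -⅓*8 = -8/3 ≈ -2.6667)
q(Y, A) = -8/3
U(f) = 32*f/3 (U(f) = -(-32)*f/3 = 32*f/3)
-975652/U(-11 - 15*(-3)) = -975652*3/(32*(-11 - 15*(-3))) = -975652*3/(32*(-11 + 45)) = -975652/((32/3)*34) = -975652/1088/3 = -975652*3/1088 = -731739/272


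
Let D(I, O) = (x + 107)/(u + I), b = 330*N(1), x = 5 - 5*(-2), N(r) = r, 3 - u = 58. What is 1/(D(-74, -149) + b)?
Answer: 129/42448 ≈ 0.0030390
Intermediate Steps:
u = -55 (u = 3 - 1*58 = 3 - 58 = -55)
x = 15 (x = 5 + 10 = 15)
b = 330 (b = 330*1 = 330)
D(I, O) = 122/(-55 + I) (D(I, O) = (15 + 107)/(-55 + I) = 122/(-55 + I))
1/(D(-74, -149) + b) = 1/(122/(-55 - 74) + 330) = 1/(122/(-129) + 330) = 1/(122*(-1/129) + 330) = 1/(-122/129 + 330) = 1/(42448/129) = 129/42448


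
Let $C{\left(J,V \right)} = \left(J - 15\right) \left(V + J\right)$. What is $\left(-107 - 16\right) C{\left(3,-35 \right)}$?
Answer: $-47232$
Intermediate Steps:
$C{\left(J,V \right)} = \left(-15 + J\right) \left(J + V\right)$
$\left(-107 - 16\right) C{\left(3,-35 \right)} = \left(-107 - 16\right) \left(3^{2} - 45 - -525 + 3 \left(-35\right)\right) = - 123 \left(9 - 45 + 525 - 105\right) = \left(-123\right) 384 = -47232$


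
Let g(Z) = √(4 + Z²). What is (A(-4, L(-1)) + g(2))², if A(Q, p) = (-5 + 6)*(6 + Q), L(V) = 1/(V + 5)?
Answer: 12 + 8*√2 ≈ 23.314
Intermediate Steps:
L(V) = 1/(5 + V)
A(Q, p) = 6 + Q (A(Q, p) = 1*(6 + Q) = 6 + Q)
(A(-4, L(-1)) + g(2))² = ((6 - 4) + √(4 + 2²))² = (2 + √(4 + 4))² = (2 + √8)² = (2 + 2*√2)²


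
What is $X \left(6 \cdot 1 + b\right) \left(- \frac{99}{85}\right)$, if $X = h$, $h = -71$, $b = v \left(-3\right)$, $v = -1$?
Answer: $\frac{63261}{85} \approx 744.25$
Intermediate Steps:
$b = 3$ ($b = \left(-1\right) \left(-3\right) = 3$)
$X = -71$
$X \left(6 \cdot 1 + b\right) \left(- \frac{99}{85}\right) = - 71 \left(6 \cdot 1 + 3\right) \left(- \frac{99}{85}\right) = - 71 \left(6 + 3\right) \left(\left(-99\right) \frac{1}{85}\right) = \left(-71\right) 9 \left(- \frac{99}{85}\right) = \left(-639\right) \left(- \frac{99}{85}\right) = \frac{63261}{85}$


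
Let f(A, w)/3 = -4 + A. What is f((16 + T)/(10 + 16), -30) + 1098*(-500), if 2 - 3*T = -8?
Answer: -7137127/13 ≈ -5.4901e+5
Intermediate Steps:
T = 10/3 (T = 2/3 - 1/3*(-8) = 2/3 + 8/3 = 10/3 ≈ 3.3333)
f(A, w) = -12 + 3*A (f(A, w) = 3*(-4 + A) = -12 + 3*A)
f((16 + T)/(10 + 16), -30) + 1098*(-500) = (-12 + 3*((16 + 10/3)/(10 + 16))) + 1098*(-500) = (-12 + 3*((58/3)/26)) - 549000 = (-12 + 3*((58/3)*(1/26))) - 549000 = (-12 + 3*(29/39)) - 549000 = (-12 + 29/13) - 549000 = -127/13 - 549000 = -7137127/13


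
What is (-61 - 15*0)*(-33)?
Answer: 2013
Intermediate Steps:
(-61 - 15*0)*(-33) = (-61 + 0)*(-33) = -61*(-33) = 2013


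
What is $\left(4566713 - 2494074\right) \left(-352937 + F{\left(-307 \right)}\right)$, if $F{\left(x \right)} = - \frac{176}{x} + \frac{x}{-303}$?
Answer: $- \frac{68045577996058900}{93021} \approx -7.3151 \cdot 10^{11}$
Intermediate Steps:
$F{\left(x \right)} = - \frac{176}{x} - \frac{x}{303}$ ($F{\left(x \right)} = - \frac{176}{x} + x \left(- \frac{1}{303}\right) = - \frac{176}{x} - \frac{x}{303}$)
$\left(4566713 - 2494074\right) \left(-352937 + F{\left(-307 \right)}\right) = \left(4566713 - 2494074\right) \left(-352937 - \left(- \frac{307}{303} + \frac{176}{-307}\right)\right) = 2072639 \left(-352937 + \left(\left(-176\right) \left(- \frac{1}{307}\right) + \frac{307}{303}\right)\right) = 2072639 \left(-352937 + \left(\frac{176}{307} + \frac{307}{303}\right)\right) = 2072639 \left(-352937 + \frac{147577}{93021}\right) = 2072639 \left(- \frac{32830405100}{93021}\right) = - \frac{68045577996058900}{93021}$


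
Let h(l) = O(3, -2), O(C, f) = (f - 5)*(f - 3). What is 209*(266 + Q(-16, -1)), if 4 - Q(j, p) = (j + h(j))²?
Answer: -19019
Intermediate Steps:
O(C, f) = (-5 + f)*(-3 + f)
h(l) = 35 (h(l) = 15 + (-2)² - 8*(-2) = 15 + 4 + 16 = 35)
Q(j, p) = 4 - (35 + j)² (Q(j, p) = 4 - (j + 35)² = 4 - (35 + j)²)
209*(266 + Q(-16, -1)) = 209*(266 + (4 - (35 - 16)²)) = 209*(266 + (4 - 1*19²)) = 209*(266 + (4 - 1*361)) = 209*(266 + (4 - 361)) = 209*(266 - 357) = 209*(-91) = -19019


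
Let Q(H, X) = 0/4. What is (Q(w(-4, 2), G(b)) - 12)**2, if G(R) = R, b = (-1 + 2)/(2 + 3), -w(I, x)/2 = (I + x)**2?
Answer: 144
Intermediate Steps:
w(I, x) = -2*(I + x)**2
b = 1/5 ≈ 0.20000
Q(H, X) = 0 (Q(H, X) = 0*(1/4) = 0)
(Q(w(-4, 2), G(b)) - 12)**2 = (0 - 12)**2 = (-12)**2 = 144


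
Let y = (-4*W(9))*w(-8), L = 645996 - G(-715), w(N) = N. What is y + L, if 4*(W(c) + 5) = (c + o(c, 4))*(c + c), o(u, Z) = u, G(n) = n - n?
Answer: 648428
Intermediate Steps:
G(n) = 0
W(c) = -5 + c² (W(c) = -5 + ((c + c)*(c + c))/4 = -5 + ((2*c)*(2*c))/4 = -5 + (4*c²)/4 = -5 + c²)
L = 645996 (L = 645996 - 1*0 = 645996 + 0 = 645996)
y = 2432 (y = -4*(-5 + 9²)*(-8) = -4*(-5 + 81)*(-8) = -4*76*(-8) = -304*(-8) = 2432)
y + L = 2432 + 645996 = 648428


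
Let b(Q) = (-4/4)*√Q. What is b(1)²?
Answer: 1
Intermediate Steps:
b(Q) = -√Q (b(Q) = (-4*¼)*√Q = -√Q)
b(1)² = (-√1)² = (-1*1)² = (-1)² = 1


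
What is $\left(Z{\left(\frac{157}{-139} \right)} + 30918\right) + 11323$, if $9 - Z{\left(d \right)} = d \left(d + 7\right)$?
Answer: $\frac{816440362}{19321} \approx 42257.0$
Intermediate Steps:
$Z{\left(d \right)} = 9 - d \left(7 + d\right)$ ($Z{\left(d \right)} = 9 - d \left(d + 7\right) = 9 - d \left(7 + d\right)$)
$\left(Z{\left(\frac{157}{-139} \right)} + 30918\right) + 11323 = \left(\left(9 - \left(\frac{157}{-139}\right)^{2} - 7 \frac{157}{-139}\right) + 30918\right) + 11323 = \left(\left(9 - \left(157 \left(- \frac{1}{139}\right)\right)^{2} - 7 \cdot 157 \left(- \frac{1}{139}\right)\right) + 30918\right) + 11323 = \left(\left(9 - \left(- \frac{157}{139}\right)^{2} - - \frac{1099}{139}\right) + 30918\right) + 11323 = \left(\left(9 - \frac{24649}{19321} + \frac{1099}{139}\right) + 30918\right) + 11323 = \left(\frac{302001}{19321} + 30918\right) + 11323 = \frac{597668679}{19321} + 11323 = \frac{816440362}{19321}$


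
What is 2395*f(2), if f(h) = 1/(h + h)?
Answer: 2395/4 ≈ 598.75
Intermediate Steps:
f(h) = 1/(2*h)
2395*f(2) = 2395*((½)/2) = 2395*((½)*(½)) = 2395*(¼) = 2395/4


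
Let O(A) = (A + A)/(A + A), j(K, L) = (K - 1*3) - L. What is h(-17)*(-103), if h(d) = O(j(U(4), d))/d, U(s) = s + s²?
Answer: 103/17 ≈ 6.0588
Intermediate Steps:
j(K, L) = -3 + K - L (j(K, L) = (K - 3) - L = (-3 + K) - L = -3 + K - L)
O(A) = 1 (O(A) = (2*A)/((2*A)) = (2*A)*(1/(2*A)) = 1)
h(d) = 1/d
h(-17)*(-103) = -103/(-17) = -1/17*(-103) = 103/17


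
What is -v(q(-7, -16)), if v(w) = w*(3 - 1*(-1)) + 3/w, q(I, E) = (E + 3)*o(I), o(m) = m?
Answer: -33127/91 ≈ -364.03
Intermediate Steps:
q(I, E) = I*(3 + E) (q(I, E) = (E + 3)*I = (3 + E)*I = I*(3 + E))
v(w) = 3/w + 4*w (v(w) = w*(3 + 1) + 3/w = w*4 + 3/w = 4*w + 3/w = 3/w + 4*w)
-v(q(-7, -16)) = -(3/((-7*(3 - 16))) + 4*(-7*(3 - 16))) = -(3/((-7*(-13))) + 4*(-7*(-13))) = -(3/91 + 4*91) = -(3*(1/91) + 364) = -(3/91 + 364) = -1*33127/91 = -33127/91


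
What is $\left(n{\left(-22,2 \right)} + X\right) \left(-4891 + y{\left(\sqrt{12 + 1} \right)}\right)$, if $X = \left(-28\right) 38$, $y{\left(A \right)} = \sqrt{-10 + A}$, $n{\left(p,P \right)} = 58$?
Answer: $4920346 - 1006 \sqrt{-10 + \sqrt{13}} \approx 4.9203 \cdot 10^{6} - 2543.9 i$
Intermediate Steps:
$X = -1064$
$\left(n{\left(-22,2 \right)} + X\right) \left(-4891 + y{\left(\sqrt{12 + 1} \right)}\right) = \left(58 - 1064\right) \left(-4891 + \sqrt{-10 + \sqrt{12 + 1}}\right) = - 1006 \left(-4891 + \sqrt{-10 + \sqrt{13}}\right) = 4920346 - 1006 \sqrt{-10 + \sqrt{13}}$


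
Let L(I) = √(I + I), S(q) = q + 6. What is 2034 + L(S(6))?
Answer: 2034 + 2*√6 ≈ 2038.9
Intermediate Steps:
S(q) = 6 + q
L(I) = √2*√I (L(I) = √(2*I) = √2*√I)
2034 + L(S(6)) = 2034 + √2*√(6 + 6) = 2034 + √2*√12 = 2034 + √2*(2*√3) = 2034 + 2*√6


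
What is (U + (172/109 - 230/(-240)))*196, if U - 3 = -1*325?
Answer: -40950133/654 ≈ -62615.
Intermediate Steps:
U = -322 (U = 3 - 1*325 = 3 - 325 = -322)
(U + (172/109 - 230/(-240)))*196 = (-322 + (172/109 - 230/(-240)))*196 = (-322 + (172*(1/109) - 230*(-1/240)))*196 = (-322 + (172/109 + 23/24))*196 = (-322 + 6635/2616)*196 = -835717/2616*196 = -40950133/654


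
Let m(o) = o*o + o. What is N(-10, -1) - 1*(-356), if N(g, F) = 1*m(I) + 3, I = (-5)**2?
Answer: 1009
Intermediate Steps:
I = 25
m(o) = o + o**2 (m(o) = o**2 + o = o + o**2)
N(g, F) = 653 (N(g, F) = 1*(25*(1 + 25)) + 3 = 1*(25*26) + 3 = 1*650 + 3 = 650 + 3 = 653)
N(-10, -1) - 1*(-356) = 653 - 1*(-356) = 653 + 356 = 1009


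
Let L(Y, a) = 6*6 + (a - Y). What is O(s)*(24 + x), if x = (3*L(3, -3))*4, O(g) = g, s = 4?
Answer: 1536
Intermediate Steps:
L(Y, a) = 36 + a - Y (L(Y, a) = 36 + (a - Y) = 36 + a - Y)
x = 360 (x = (3*(36 - 3 - 1*3))*4 = (3*(36 - 3 - 3))*4 = (3*30)*4 = 90*4 = 360)
O(s)*(24 + x) = 4*(24 + 360) = 4*384 = 1536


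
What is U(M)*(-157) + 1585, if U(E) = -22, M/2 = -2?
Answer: 5039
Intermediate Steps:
M = -4 (M = 2*(-2) = -4)
U(M)*(-157) + 1585 = -22*(-157) + 1585 = 3454 + 1585 = 5039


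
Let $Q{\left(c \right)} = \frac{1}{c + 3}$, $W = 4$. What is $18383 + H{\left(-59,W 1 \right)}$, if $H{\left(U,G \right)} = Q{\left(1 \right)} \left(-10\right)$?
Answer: $\frac{36761}{2} \approx 18381.0$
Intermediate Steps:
$Q{\left(c \right)} = \frac{1}{3 + c}$
$H{\left(U,G \right)} = - \frac{5}{2}$ ($H{\left(U,G \right)} = \frac{1}{3 + 1} \left(-10\right) = \frac{1}{4} \left(-10\right) = - \frac{5}{2}$)
$18383 + H{\left(-59,W 1 \right)} = 18383 - \frac{5}{2} = \frac{36761}{2}$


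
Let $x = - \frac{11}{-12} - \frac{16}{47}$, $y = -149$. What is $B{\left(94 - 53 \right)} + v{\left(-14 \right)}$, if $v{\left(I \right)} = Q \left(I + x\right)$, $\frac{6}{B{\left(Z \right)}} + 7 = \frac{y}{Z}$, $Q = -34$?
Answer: $\frac{7005860}{15369} \approx 455.84$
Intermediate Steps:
$x = \frac{325}{564}$ ($x = \left(-11\right) \left(- \frac{1}{12}\right) - \frac{16}{47} = \frac{11}{12} - \frac{16}{47} = \frac{325}{564} \approx 0.57624$)
$B{\left(Z \right)} = \frac{6}{-7 - \frac{149}{Z}}$
$v{\left(I \right)} = - \frac{5525}{282} - 34 I$ ($v{\left(I \right)} = - 34 \left(I + \frac{325}{564}\right) = - 34 \left(\frac{325}{564} + I\right) = - \frac{5525}{282} - 34 I$)
$B{\left(94 - 53 \right)} + v{\left(-14 \right)} = - \frac{6 \left(94 - 53\right)}{149 + 7 \left(94 - 53\right)} - - \frac{128707}{282} = - \frac{6 \left(94 - 53\right)}{149 + 7 \left(94 - 53\right)} + \left(- \frac{5525}{282} + 476\right) = \left(-6\right) 41 \frac{1}{149 + 7 \cdot 41} + \frac{128707}{282} = \left(-6\right) 41 \frac{1}{149 + 287} + \frac{128707}{282} = \left(-6\right) 41 \cdot \frac{1}{436} + \frac{128707}{282} = - \frac{123}{218} + \frac{128707}{282} = \frac{7005860}{15369}$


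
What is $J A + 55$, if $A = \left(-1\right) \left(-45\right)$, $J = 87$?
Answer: $3970$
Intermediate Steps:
$A = 45$
$J A + 55 = 87 \cdot 45 + 55 = 3915 + 55 = 3970$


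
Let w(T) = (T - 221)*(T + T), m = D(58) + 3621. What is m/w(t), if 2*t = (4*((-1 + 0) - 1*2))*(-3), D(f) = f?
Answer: -3679/7308 ≈ -0.50342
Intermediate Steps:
m = 3679 (m = 58 + 3621 = 3679)
t = 18 (t = ((4*((-1 + 0) - 1*2))*(-3))/2 = ((4*(-1 - 2))*(-3))/2 = ((4*(-3))*(-3))/2 = (-12*(-3))/2 = (½)*36 = 18)
w(T) = 2*T*(-221 + T) (w(T) = (-221 + T)*(2*T) = 2*T*(-221 + T))
m/w(t) = 3679/((2*18*(-221 + 18))) = 3679/((2*18*(-203))) = 3679/(-7308) = 3679*(-1/7308) = -3679/7308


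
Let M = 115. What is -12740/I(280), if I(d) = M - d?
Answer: 2548/33 ≈ 77.212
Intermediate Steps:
I(d) = 115 - d
-12740/I(280) = -12740/(115 - 1*280) = -12740/(115 - 280) = -12740/(-165) = -12740*(-1/165) = 2548/33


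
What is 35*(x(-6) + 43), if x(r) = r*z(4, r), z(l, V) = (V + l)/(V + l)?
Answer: 1295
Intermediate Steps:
z(l, V) = 1
x(r) = r (x(r) = r*1 = r)
35*(x(-6) + 43) = 35*(-6 + 43) = 35*37 = 1295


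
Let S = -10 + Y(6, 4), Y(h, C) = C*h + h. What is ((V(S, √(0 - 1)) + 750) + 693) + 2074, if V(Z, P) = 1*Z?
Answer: 3537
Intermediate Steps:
Y(h, C) = h + C*h
S = 20 (S = -10 + 6*(1 + 4) = -10 + 6*5 = -10 + 30 = 20)
V(Z, P) = Z
((V(S, √(0 - 1)) + 750) + 693) + 2074 = ((20 + 750) + 693) + 2074 = (770 + 693) + 2074 = 1463 + 2074 = 3537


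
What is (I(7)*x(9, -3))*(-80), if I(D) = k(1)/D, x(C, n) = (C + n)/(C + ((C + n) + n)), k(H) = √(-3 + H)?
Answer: -40*I*√2/7 ≈ -8.0812*I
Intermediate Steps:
x(C, n) = (C + n)/(2*C + 2*n) (x(C, n) = (C + n)/(C + (C + 2*n)) = (C + n)/(2*C + 2*n))
I(D) = I*√2/D (I(D) = √(-3 + 1)/D = √(-2)/D = (I*√2)/D = I*√2/D)
(I(7)*x(9, -3))*(-80) = ((I*√2/7)*(½))*(-80) = (I*√2/14)*(-80) = -40*I*√2/7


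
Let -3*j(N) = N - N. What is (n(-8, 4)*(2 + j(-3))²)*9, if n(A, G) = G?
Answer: 144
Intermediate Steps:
j(N) = 0 (j(N) = -(N - N)/3 = -⅓*0 = 0)
(n(-8, 4)*(2 + j(-3))²)*9 = (4*(2 + 0)²)*9 = (4*2²)*9 = (4*4)*9 = 16*9 = 144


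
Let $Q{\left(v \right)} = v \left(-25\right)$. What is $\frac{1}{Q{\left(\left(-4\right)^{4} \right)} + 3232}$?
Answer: $- \frac{1}{3168} \approx -0.00031566$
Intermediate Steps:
$Q{\left(v \right)} = - 25 v$
$\frac{1}{Q{\left(\left(-4\right)^{4} \right)} + 3232} = \frac{1}{- 25 \left(-4\right)^{4} + 3232} = \frac{1}{\left(-25\right) 256 + 3232} = \frac{1}{-6400 + 3232} = \frac{1}{-3168} = - \frac{1}{3168}$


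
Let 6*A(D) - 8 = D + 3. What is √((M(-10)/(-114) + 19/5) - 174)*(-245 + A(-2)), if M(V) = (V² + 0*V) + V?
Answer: -487*I*√385795/95 ≈ -3184.1*I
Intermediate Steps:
M(V) = V + V² (M(V) = (V² + 0) + V = V² + V = V + V²)
A(D) = 11/6 + D/6 (A(D) = 4/3 + (D + 3)/6 = 4/3 + (3 + D)/6 = 4/3 + (½ + D/6) = 11/6 + D/6)
√((M(-10)/(-114) + 19/5) - 174)*(-245 + A(-2)) = √((-10*(1 - 10)/(-114) + 19/5) - 174)*(-245 + (11/6 + (⅙)*(-2))) = √((-10*(-9)*(-1/114) + 19*(⅕)) - 174)*(-245 + (11/6 - ⅓)) = √((90*(-1/114) + 19/5) - 174)*(-245 + 3/2) = √((-15/19 + 19/5) - 174)*(-487/2) = √(286/95 - 174)*(-487/2) = √(-16244/95)*(-487/2) = (2*I*√385795/95)*(-487/2) = -487*I*√385795/95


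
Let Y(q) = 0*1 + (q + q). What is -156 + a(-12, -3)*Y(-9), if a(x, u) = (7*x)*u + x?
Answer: -4476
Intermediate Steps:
a(x, u) = x + 7*u*x (a(x, u) = 7*u*x + x = x + 7*u*x)
Y(q) = 2*q (Y(q) = 0 + 2*q = 2*q)
-156 + a(-12, -3)*Y(-9) = -156 + (-12*(1 + 7*(-3)))*(2*(-9)) = -156 - 12*(1 - 21)*(-18) = -156 - 12*(-20)*(-18) = -156 + 240*(-18) = -156 - 4320 = -4476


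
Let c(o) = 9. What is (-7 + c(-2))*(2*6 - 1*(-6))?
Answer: 36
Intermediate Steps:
(-7 + c(-2))*(2*6 - 1*(-6)) = (-7 + 9)*(2*6 - 1*(-6)) = 2*(12 + 6) = 2*18 = 36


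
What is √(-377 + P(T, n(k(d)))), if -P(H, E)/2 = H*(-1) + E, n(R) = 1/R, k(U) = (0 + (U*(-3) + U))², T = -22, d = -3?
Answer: I*√15158/6 ≈ 20.52*I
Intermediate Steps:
k(U) = 4*U² (k(U) = (0 + (-3*U + U))² = (0 - 2*U)² = (-2*U)² = 4*U²)
P(H, E) = -2*E + 2*H (P(H, E) = -2*(H*(-1) + E) = -2*(-H + E) = -2*(E - H) = -2*E + 2*H)
√(-377 + P(T, n(k(d)))) = √(-377 + (-2/(4*(-3)²) + 2*(-22))) = √(-377 + (-2/(4*9) - 44)) = √(-377 + (-2/36 - 44)) = √(-377 + (-2*1/36 - 44)) = √(-377 + (-1/18 - 44)) = √(-377 - 793/18) = √(-7579/18) = I*√15158/6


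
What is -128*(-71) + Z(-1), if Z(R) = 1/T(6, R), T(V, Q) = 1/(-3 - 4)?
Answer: 9081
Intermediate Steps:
T(V, Q) = -1/7 (T(V, Q) = 1/(-7) = -1/7)
Z(R) = -7 (Z(R) = 1/(-1/7) = -7)
-128*(-71) + Z(-1) = -128*(-71) - 7 = 9088 - 7 = 9081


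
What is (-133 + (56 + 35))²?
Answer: 1764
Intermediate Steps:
(-133 + (56 + 35))² = (-133 + 91)² = (-42)² = 1764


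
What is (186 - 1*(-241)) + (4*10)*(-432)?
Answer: -16853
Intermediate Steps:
(186 - 1*(-241)) + (4*10)*(-432) = (186 + 241) + 40*(-432) = 427 - 17280 = -16853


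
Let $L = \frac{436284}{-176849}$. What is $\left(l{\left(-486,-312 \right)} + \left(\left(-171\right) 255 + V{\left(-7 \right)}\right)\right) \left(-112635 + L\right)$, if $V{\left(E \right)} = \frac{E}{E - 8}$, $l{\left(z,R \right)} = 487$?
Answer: $\frac{4294468247002479}{884245} \approx 4.8567 \cdot 10^{9}$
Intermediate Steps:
$L = - \frac{436284}{176849}$ ($L = 436284 \left(- \frac{1}{176849}\right) = - \frac{436284}{176849} \approx -2.467$)
$V{\left(E \right)} = \frac{E}{-8 + E}$
$\left(l{\left(-486,-312 \right)} + \left(\left(-171\right) 255 + V{\left(-7 \right)}\right)\right) \left(-112635 + L\right) = \left(487 - \left(43605 + \frac{7}{-8 - 7}\right)\right) \left(-112635 - \frac{436284}{176849}\right) = \left(487 - \left(43605 + \frac{7}{-15}\right)\right) \left(- \frac{19919823399}{176849}\right) = \left(487 - \frac{654068}{15}\right) \left(- \frac{19919823399}{176849}\right) = \left(- \frac{646763}{15}\right) \left(- \frac{19919823399}{176849}\right) = \frac{4294468247002479}{884245}$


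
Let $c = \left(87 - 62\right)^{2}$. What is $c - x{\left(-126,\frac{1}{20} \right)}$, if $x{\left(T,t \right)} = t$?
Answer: $\frac{12499}{20} \approx 624.95$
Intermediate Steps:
$c = 625$ ($c = 25^{2} = 625$)
$c - x{\left(-126,\frac{1}{20} \right)} = 625 - \frac{1}{20} = \frac{12499}{20}$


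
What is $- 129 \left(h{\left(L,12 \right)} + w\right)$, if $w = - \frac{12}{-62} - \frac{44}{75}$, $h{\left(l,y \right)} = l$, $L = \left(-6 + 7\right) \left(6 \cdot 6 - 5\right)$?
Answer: $- \frac{3059923}{775} \approx -3948.3$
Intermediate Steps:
$L = 31$ ($L = 1 \left(36 - 5\right) = 1 \cdot 31 = 31$)
$w = - \frac{914}{2325}$ ($w = \left(-12\right) \left(- \frac{1}{62}\right) - \frac{44}{75} = \frac{6}{31} - \frac{44}{75} = - \frac{914}{2325} \approx -0.39312$)
$- 129 \left(h{\left(L,12 \right)} + w\right) = - 129 \left(31 - \frac{914}{2325}\right) = \left(-129\right) \frac{71161}{2325} = - \frac{3059923}{775}$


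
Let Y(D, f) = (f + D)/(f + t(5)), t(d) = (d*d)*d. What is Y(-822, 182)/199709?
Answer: -640/61310663 ≈ -1.0439e-5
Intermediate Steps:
t(d) = d**3 (t(d) = d**2*d = d**3)
Y(D, f) = (D + f)/(125 + f) (Y(D, f) = (f + D)/(f + 5**3) = (D + f)/(f + 125) = (D + f)/(125 + f))
Y(-822, 182)/199709 = ((-822 + 182)/(125 + 182))/199709 = (-640/307)*(1/199709) = ((1/307)*(-640))*(1/199709) = -640/307*1/199709 = -640/61310663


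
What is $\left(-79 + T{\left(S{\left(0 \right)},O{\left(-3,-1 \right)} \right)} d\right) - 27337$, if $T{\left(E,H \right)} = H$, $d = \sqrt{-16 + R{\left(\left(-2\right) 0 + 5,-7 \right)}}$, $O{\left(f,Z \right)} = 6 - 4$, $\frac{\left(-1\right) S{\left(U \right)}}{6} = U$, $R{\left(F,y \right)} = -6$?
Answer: $-27416 + 2 i \sqrt{22} \approx -27416.0 + 9.3808 i$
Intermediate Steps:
$S{\left(U \right)} = - 6 U$
$O{\left(f,Z \right)} = 2$
$d = i \sqrt{22}$ ($d = \sqrt{-16 - 6} = \sqrt{-22} = i \sqrt{22} \approx 4.6904 i$)
$\left(-79 + T{\left(S{\left(0 \right)},O{\left(-3,-1 \right)} \right)} d\right) - 27337 = \left(-79 + 2 i \sqrt{22}\right) - 27337 = -27416 + 2 i \sqrt{22}$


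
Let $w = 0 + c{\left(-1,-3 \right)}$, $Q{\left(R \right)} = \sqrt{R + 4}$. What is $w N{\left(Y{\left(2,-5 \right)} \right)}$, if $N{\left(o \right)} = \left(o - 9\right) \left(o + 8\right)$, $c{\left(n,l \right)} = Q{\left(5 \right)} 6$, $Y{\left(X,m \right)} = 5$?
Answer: $-936$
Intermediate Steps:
$Q{\left(R \right)} = \sqrt{4 + R}$
$c{\left(n,l \right)} = 18$ ($c{\left(n,l \right)} = \sqrt{4 + 5} \cdot 6 = \sqrt{9} \cdot 6 = 3 \cdot 6 = 18$)
$N{\left(o \right)} = \left(-9 + o\right) \left(8 + o\right)$
$w = 18$ ($w = 0 + 18 = 18$)
$w N{\left(Y{\left(2,-5 \right)} \right)} = 18 \left(-72 + 5^{2} - 5\right) = 18 \left(-72 + 25 - 5\right) = 18 \left(-52\right) = -936$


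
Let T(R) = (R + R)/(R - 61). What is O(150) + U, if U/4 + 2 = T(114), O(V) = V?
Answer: 8438/53 ≈ 159.21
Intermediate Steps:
T(R) = 2*R/(-61 + R) (T(R) = (2*R)/(-61 + R) = 2*R/(-61 + R))
U = 488/53 (U = -8 + 4*(2*114/(-61 + 114)) = -8 + 4*(2*114/53) = -8 + 4*(2*114*(1/53)) = -8 + 4*(228/53) = -8 + 912/53 = 488/53 ≈ 9.2076)
O(150) + U = 150 + 488/53 = 8438/53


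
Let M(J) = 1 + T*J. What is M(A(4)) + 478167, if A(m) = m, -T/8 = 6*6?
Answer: 477016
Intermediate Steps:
T = -288 (T = -48*6 = -8*36 = -288)
M(J) = 1 - 288*J
M(A(4)) + 478167 = (1 - 288*4) + 478167 = (1 - 1152) + 478167 = -1151 + 478167 = 477016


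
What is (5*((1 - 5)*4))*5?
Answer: -400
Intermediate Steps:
(5*((1 - 5)*4))*5 = (5*(-4*4))*5 = (5*(-16))*5 = -80*5 = -400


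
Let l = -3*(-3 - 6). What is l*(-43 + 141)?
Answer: 2646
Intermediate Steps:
l = 27 (l = -3*(-9) = 27)
l*(-43 + 141) = 27*(-43 + 141) = 27*98 = 2646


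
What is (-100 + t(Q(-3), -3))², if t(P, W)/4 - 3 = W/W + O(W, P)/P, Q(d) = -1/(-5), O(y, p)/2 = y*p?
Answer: 11664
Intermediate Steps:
O(y, p) = 2*p*y (O(y, p) = 2*(y*p) = 2*(p*y) = 2*p*y)
Q(d) = ⅕ (Q(d) = -1*(-⅕) = ⅕)
t(P, W) = 16 + 8*W (t(P, W) = 12 + 4*(W/W + (2*P*W)/P) = 12 + 4*(1 + 2*W) = 12 + (4 + 8*W) = 16 + 8*W)
(-100 + t(Q(-3), -3))² = (-100 + (16 + 8*(-3)))² = (-100 + (16 - 24))² = (-100 - 8)² = (-108)² = 11664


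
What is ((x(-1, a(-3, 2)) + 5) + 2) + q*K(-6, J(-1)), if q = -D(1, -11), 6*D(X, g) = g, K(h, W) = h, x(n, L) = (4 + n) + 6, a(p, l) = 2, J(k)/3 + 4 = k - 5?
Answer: 5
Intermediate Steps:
J(k) = -27 + 3*k (J(k) = -12 + 3*(k - 5) = -12 + 3*(-5 + k) = -12 + (-15 + 3*k) = -27 + 3*k)
x(n, L) = 10 + n
D(X, g) = g/6
q = 11/6 (q = -(-11)/6 = -1*(-11/6) = 11/6 ≈ 1.8333)
((x(-1, a(-3, 2)) + 5) + 2) + q*K(-6, J(-1)) = (((10 - 1) + 5) + 2) + (11/6)*(-6) = ((9 + 5) + 2) - 11 = (14 + 2) - 11 = 16 - 11 = 5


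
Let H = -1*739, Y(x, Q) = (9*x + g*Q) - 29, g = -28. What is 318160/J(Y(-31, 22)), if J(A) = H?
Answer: -318160/739 ≈ -430.53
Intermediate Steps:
Y(x, Q) = -29 - 28*Q + 9*x (Y(x, Q) = (9*x - 28*Q) - 29 = (-28*Q + 9*x) - 29 = -29 - 28*Q + 9*x)
H = -739
J(A) = -739
318160/J(Y(-31, 22)) = 318160/(-739) = 318160*(-1/739) = -318160/739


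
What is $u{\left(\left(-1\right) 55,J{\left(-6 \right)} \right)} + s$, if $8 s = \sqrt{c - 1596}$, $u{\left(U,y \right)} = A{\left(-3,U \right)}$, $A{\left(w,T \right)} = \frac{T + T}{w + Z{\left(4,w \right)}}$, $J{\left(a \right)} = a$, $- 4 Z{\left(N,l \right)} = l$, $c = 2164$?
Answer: $\frac{440}{9} + \frac{\sqrt{142}}{4} \approx 51.868$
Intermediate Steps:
$Z{\left(N,l \right)} = - \frac{l}{4}$
$A{\left(w,T \right)} = \frac{8 T}{3 w}$ ($A{\left(w,T \right)} = \frac{T + T}{w - \frac{w}{4}} = \frac{2 T}{\frac{3}{4} w} = 2 T \frac{4}{3 w} = \frac{8 T}{3 w}$)
$u{\left(U,y \right)} = - \frac{8 U}{9}$ ($u{\left(U,y \right)} = \frac{8 U}{3 \left(-3\right)} = \frac{8}{3} U \left(- \frac{1}{3}\right) = - \frac{8 U}{9}$)
$s = \frac{\sqrt{142}}{4}$ ($s = \frac{\sqrt{2164 - 1596}}{8} = \frac{\sqrt{568}}{8} = \frac{2 \sqrt{142}}{8} = \frac{\sqrt{142}}{4} \approx 2.9791$)
$u{\left(\left(-1\right) 55,J{\left(-6 \right)} \right)} + s = - \frac{8 \left(\left(-1\right) 55\right)}{9} + \frac{\sqrt{142}}{4} = \left(- \frac{8}{9}\right) \left(-55\right) + \frac{\sqrt{142}}{4} = \frac{440}{9} + \frac{\sqrt{142}}{4}$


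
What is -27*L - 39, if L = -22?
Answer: 555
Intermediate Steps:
-27*L - 39 = -27*(-22) - 39 = 594 - 39 = 555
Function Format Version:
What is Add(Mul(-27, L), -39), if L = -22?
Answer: 555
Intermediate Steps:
Add(Mul(-27, L), -39) = Add(Mul(-27, -22), -39) = Add(594, -39) = 555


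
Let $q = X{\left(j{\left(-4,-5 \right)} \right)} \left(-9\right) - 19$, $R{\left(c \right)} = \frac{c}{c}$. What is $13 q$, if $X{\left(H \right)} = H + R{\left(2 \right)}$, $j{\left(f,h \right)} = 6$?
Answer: $-1066$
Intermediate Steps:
$R{\left(c \right)} = 1$
$X{\left(H \right)} = 1 + H$ ($X{\left(H \right)} = H + 1 = 1 + H$)
$q = -82$ ($q = \left(1 + 6\right) \left(-9\right) - 19 = 7 \left(-9\right) - 19 = -63 - 19 = -82$)
$13 q = 13 \left(-82\right) = -1066$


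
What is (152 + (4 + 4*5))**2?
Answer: 30976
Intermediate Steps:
(152 + (4 + 4*5))**2 = (152 + (4 + 20))**2 = (152 + 24)**2 = 176**2 = 30976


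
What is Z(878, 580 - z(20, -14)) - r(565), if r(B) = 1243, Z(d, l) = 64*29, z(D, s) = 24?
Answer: 613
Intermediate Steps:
Z(d, l) = 1856
Z(878, 580 - z(20, -14)) - r(565) = 1856 - 1*1243 = 1856 - 1243 = 613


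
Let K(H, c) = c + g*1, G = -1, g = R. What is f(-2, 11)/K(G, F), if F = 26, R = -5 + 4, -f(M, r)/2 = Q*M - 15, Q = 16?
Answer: 94/25 ≈ 3.7600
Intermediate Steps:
f(M, r) = 30 - 32*M (f(M, r) = -2*(16*M - 15) = -2*(-15 + 16*M) = 30 - 32*M)
R = -1
g = -1
K(H, c) = -1 + c (K(H, c) = c - 1*1 = c - 1 = -1 + c)
f(-2, 11)/K(G, F) = (30 - 32*(-2))/(-1 + 26) = (30 + 64)/25 = 94*(1/25) = 94/25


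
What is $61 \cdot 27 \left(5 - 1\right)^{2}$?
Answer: $26352$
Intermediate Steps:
$61 \cdot 27 \left(5 - 1\right)^{2} = 1647 \cdot 4^{2} = 1647 \cdot 16 = 26352$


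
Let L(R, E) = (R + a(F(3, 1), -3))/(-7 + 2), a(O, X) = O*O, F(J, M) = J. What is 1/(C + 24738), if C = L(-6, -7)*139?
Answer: 5/123273 ≈ 4.0560e-5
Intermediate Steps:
a(O, X) = O²
L(R, E) = -9/5 - R/5 (L(R, E) = (R + 3²)/(-7 + 2) = (R + 9)/(-5) = (9 + R)*(-⅕) = -9/5 - R/5)
C = -417/5 (C = (-9/5 - ⅕*(-6))*139 = (-9/5 + 6/5)*139 = -⅗*139 = -417/5 ≈ -83.400)
1/(C + 24738) = 1/(-417/5 + 24738) = 1/(123273/5) = 5/123273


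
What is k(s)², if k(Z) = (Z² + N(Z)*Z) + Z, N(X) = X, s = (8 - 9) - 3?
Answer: 784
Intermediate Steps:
s = -4 (s = -1 - 3 = -4)
k(Z) = Z + 2*Z² (k(Z) = (Z² + Z*Z) + Z = (Z² + Z²) + Z = 2*Z² + Z = Z + 2*Z²)
k(s)² = (-4*(1 + 2*(-4)))² = (-4*(1 - 8))² = (-4*(-7))² = 28² = 784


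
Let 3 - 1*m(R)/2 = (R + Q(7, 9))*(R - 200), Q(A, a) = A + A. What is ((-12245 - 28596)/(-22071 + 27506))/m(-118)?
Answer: 40841/359460030 ≈ 0.00011362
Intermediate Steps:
Q(A, a) = 2*A
m(R) = 6 - 2*(-200 + R)*(14 + R) (m(R) = 6 - 2*(R + 2*7)*(R - 200) = 6 - 2*(R + 14)*(-200 + R) = 6 - 2*(14 + R)*(-200 + R) = 6 - 2*(-200 + R)*(14 + R))
((-12245 - 28596)/(-22071 + 27506))/m(-118) = ((-12245 - 28596)/(-22071 + 27506))/(5606 - 2*(-118)² + 372*(-118)) = (-40841/5435)/(5606 - 2*13924 - 43896) = (-40841*1/5435)/(5606 - 27848 - 43896) = -40841/5435/(-66138) = -40841/5435*(-1/66138) = 40841/359460030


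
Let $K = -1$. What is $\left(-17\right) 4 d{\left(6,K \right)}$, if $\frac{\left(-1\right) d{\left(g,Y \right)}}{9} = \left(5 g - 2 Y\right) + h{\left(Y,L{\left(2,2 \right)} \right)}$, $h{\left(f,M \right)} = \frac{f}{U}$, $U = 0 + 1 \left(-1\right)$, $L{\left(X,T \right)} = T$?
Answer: $20196$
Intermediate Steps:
$U = -1$ ($U = 0 - 1 = -1$)
$h{\left(f,M \right)} = - f$ ($h{\left(f,M \right)} = \frac{f}{-1} = f \left(-1\right) = - f$)
$d{\left(g,Y \right)} = - 45 g + 27 Y$ ($d{\left(g,Y \right)} = - 9 \left(\left(5 g - 2 Y\right) - Y\right) = - 9 \left(\left(- 2 Y + 5 g\right) - Y\right) = - 9 \left(- 3 Y + 5 g\right) = - 45 g + 27 Y$)
$\left(-17\right) 4 d{\left(6,K \right)} = \left(-17\right) 4 \left(\left(-45\right) 6 + 27 \left(-1\right)\right) = - 68 \left(-270 - 27\right) = \left(-68\right) \left(-297\right) = 20196$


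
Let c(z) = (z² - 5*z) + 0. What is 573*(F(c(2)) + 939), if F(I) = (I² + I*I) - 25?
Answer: 564978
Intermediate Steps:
c(z) = z² - 5*z
F(I) = -25 + 2*I² (F(I) = (I² + I²) - 25 = 2*I² - 25 = -25 + 2*I²)
573*(F(c(2)) + 939) = 573*((-25 + 2*(2*(-5 + 2))²) + 939) = 573*((-25 + 2*(2*(-3))²) + 939) = 573*((-25 + 2*(-6)²) + 939) = 573*((-25 + 2*36) + 939) = 573*((-25 + 72) + 939) = 573*(47 + 939) = 573*986 = 564978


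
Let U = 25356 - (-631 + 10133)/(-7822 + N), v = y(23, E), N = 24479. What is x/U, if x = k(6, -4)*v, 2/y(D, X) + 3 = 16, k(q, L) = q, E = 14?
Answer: 99942/2745245035 ≈ 3.6406e-5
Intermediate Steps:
y(D, X) = 2/13 (y(D, X) = 2/(-3 + 16) = 2/13)
v = 2/13 ≈ 0.15385
x = 12/13 (x = 6*(2/13) = 12/13 ≈ 0.92308)
U = 422345390/16657 (U = 25356 - (-631 + 10133)/(-7822 + 24479) = 25356 - 9502/16657 = 422345390/16657 ≈ 25355.)
x/U = 12/(13*(422345390/16657)) = (12/13)*(16657/422345390) = 99942/2745245035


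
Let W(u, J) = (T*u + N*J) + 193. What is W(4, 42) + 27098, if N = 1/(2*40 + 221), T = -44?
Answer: 1165951/43 ≈ 27115.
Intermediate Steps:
N = 1/301 (N = 1/(80 + 221) = 1/301 ≈ 0.0033223)
W(u, J) = 193 - 44*u + J/301 (W(u, J) = (-44*u + J/301) + 193 = 193 - 44*u + J/301)
W(4, 42) + 27098 = (193 - 44*4 + (1/301)*42) + 27098 = (193 - 176 + 6/43) + 27098 = 737/43 + 27098 = 1165951/43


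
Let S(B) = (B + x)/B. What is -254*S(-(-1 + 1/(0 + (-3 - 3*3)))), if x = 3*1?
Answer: -12446/13 ≈ -957.38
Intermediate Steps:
x = 3
S(B) = (3 + B)/B (S(B) = (B + 3)/B = (3 + B)/B)
-254*S(-(-1 + 1/(0 + (-3 - 3*3)))) = -254*(3 - (-1 + 1/(0 + (-3 - 3*3))))/((-(-1 + 1/(0 + (-3 - 3*3))))) = -254*(3 - (-1 + 1/(0 + (-3 - 9))))/((-(-1 + 1/(0 + (-3 - 9))))) = -254*(3 - (-1 + 1/(0 - 12)))/((-(-1 + 1/(0 - 12)))) = -254*(3 - (-1 + 1/(-12)))/((-(-1 + 1/(-12)))) = -254*(3 - (-1 - 1/12))/((-(-1 - 1/12))) = -254*(3 - 1*(-13/12))/((-1*(-13/12))) = -254*(3 + 13/12)/13/12 = -3048*49/(13*12) = -254*49/13 = -12446/13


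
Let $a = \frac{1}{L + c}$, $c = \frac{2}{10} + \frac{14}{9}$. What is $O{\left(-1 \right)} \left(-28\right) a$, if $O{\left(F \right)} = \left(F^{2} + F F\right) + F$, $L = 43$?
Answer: $- \frac{630}{1007} \approx -0.62562$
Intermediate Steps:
$c = \frac{79}{45}$ ($c = 2 \cdot \frac{1}{10} + 14 \cdot \frac{1}{9} = \frac{1}{5} + \frac{14}{9} = \frac{79}{45} \approx 1.7556$)
$a = \frac{45}{2014}$ ($a = \frac{1}{43 + \frac{79}{45}} = \frac{1}{\frac{2014}{45}} = \frac{45}{2014} \approx 0.022344$)
$O{\left(F \right)} = F + 2 F^{2}$ ($O{\left(F \right)} = \left(F^{2} + F^{2}\right) + F = 2 F^{2} + F = F + 2 F^{2}$)
$O{\left(-1 \right)} \left(-28\right) a = - (1 + 2 \left(-1\right)) \left(-28\right) \frac{45}{2014} = - (1 - 2) \left(-28\right) \frac{45}{2014} = \left(-1\right) \left(-1\right) \left(-28\right) \frac{45}{2014} = 1 \left(-28\right) \frac{45}{2014} = \left(-28\right) \frac{45}{2014} = - \frac{630}{1007}$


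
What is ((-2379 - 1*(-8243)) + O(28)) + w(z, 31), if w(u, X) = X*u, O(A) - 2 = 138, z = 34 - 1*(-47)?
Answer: 8515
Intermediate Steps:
z = 81 (z = 34 + 47 = 81)
O(A) = 140 (O(A) = 2 + 138 = 140)
((-2379 - 1*(-8243)) + O(28)) + w(z, 31) = ((-2379 - 1*(-8243)) + 140) + 31*81 = ((-2379 + 8243) + 140) + 2511 = (5864 + 140) + 2511 = 6004 + 2511 = 8515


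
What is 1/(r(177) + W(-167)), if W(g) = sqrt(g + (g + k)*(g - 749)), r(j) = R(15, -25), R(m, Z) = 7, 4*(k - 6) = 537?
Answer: 1/163 ≈ 0.0061350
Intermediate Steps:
k = 561/4 (k = 6 + (1/4)*537 = 6 + 537/4 = 561/4 ≈ 140.25)
r(j) = 7
W(g) = sqrt(g + (-749 + g)*(561/4 + g)) (W(g) = sqrt(g + (g + 561/4)*(g - 749)) = sqrt(g + (561/4 + g)*(-749 + g)) = sqrt(g + (-749 + g)*(561/4 + g)))
1/(r(177) + W(-167)) = 1/(7 + sqrt(-420189 - 2431*(-167) + 4*(-167)**2)/2) = 1/(7 + sqrt(-420189 + 405977 + 4*27889)/2) = 1/(7 + sqrt(-420189 + 405977 + 111556)/2) = 1/(7 + sqrt(97344)/2) = 1/(7 + (1/2)*312) = 1/(7 + 156) = 1/163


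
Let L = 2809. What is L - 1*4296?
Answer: -1487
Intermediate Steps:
L - 1*4296 = 2809 - 1*4296 = 2809 - 4296 = -1487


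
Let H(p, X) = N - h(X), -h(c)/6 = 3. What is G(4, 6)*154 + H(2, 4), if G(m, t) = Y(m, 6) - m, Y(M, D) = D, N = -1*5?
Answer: 321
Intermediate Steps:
N = -5
h(c) = -18 (h(c) = -6*3 = -18)
H(p, X) = 13 (H(p, X) = -5 - 1*(-18) = -5 + 18 = 13)
G(m, t) = 6 - m
G(4, 6)*154 + H(2, 4) = (6 - 1*4)*154 + 13 = (6 - 4)*154 + 13 = 2*154 + 13 = 308 + 13 = 321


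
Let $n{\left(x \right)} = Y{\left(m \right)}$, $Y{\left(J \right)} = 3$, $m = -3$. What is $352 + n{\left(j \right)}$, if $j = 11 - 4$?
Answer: $355$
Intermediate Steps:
$j = 7$
$n{\left(x \right)} = 3$
$352 + n{\left(j \right)} = 352 + 3 = 355$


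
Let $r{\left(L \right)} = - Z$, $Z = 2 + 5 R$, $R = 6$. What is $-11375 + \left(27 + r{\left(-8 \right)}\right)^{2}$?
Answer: $-11350$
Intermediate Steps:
$Z = 32$ ($Z = 2 + 5 \cdot 6 = 2 + 30 = 32$)
$r{\left(L \right)} = -32$ ($r{\left(L \right)} = \left(-1\right) 32 = -32$)
$-11375 + \left(27 + r{\left(-8 \right)}\right)^{2} = -11375 + \left(27 - 32\right)^{2} = -11375 + \left(-5\right)^{2} = -11375 + 25 = -11350$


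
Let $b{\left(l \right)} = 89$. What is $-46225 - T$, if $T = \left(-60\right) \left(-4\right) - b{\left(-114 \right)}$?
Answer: $-46376$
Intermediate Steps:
$T = 151$ ($T = \left(-60\right) \left(-4\right) - 89 = 240 - 89 = 151$)
$-46225 - T = -46225 - 151 = -46376$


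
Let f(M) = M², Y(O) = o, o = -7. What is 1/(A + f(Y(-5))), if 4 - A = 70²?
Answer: -1/4847 ≈ -0.00020631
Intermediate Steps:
Y(O) = -7
A = -4896 (A = 4 - 1*70² = 4 - 1*4900 = 4 - 4900 = -4896)
1/(A + f(Y(-5))) = 1/(-4896 + (-7)²) = 1/(-4896 + 49) = 1/(-4847) = -1/4847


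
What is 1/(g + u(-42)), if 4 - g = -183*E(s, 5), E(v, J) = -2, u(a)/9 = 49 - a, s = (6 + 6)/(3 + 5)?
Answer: 1/457 ≈ 0.0021882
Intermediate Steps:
s = 3/2 (s = 12/8 = 12*(1/8) = 3/2 ≈ 1.5000)
u(a) = 441 - 9*a (u(a) = 9*(49 - a) = 441 - 9*a)
g = -362 (g = 4 - (-183)*(-2) = 4 - 1*366 = 4 - 366 = -362)
1/(g + u(-42)) = 1/(-362 + (441 - 9*(-42))) = 1/(-362 + (441 + 378)) = 1/(-362 + 819) = 1/457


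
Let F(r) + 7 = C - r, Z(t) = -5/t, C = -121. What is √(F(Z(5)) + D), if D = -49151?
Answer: I*√49278 ≈ 221.99*I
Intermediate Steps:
F(r) = -128 - r (F(r) = -7 + (-121 - r) = -128 - r)
√(F(Z(5)) + D) = √((-128 - (-5)/5) - 49151) = √((-128 - 1*(-1)) - 49151) = √((-128 + 1) - 49151) = √(-127 - 49151) = √(-49278) = I*√49278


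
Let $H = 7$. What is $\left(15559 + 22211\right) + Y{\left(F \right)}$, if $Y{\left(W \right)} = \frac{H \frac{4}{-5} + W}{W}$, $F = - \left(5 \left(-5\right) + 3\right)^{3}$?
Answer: $\frac{502732003}{13310} \approx 37771.0$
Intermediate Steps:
$F = 10648$ ($F = - \left(-25 + 3\right)^{3} = - \left(-22\right)^{3} = \left(-1\right) \left(-10648\right) = 10648$)
$Y{\left(W \right)} = \frac{- \frac{28}{5} + W}{W}$ ($Y{\left(W \right)} = \frac{7 \frac{4}{-5} + W}{W} = \frac{7 \cdot 4 \left(- \frac{1}{5}\right) + W}{W} = \frac{7 \left(- \frac{4}{5}\right) + W}{W} = \frac{- \frac{28}{5} + W}{W}$)
$\left(15559 + 22211\right) + Y{\left(F \right)} = \left(15559 + 22211\right) + \frac{- \frac{28}{5} + 10648}{10648} = 37770 + \frac{1}{10648} \cdot \frac{53212}{5} = 37770 + \frac{13303}{13310} = \frac{502732003}{13310}$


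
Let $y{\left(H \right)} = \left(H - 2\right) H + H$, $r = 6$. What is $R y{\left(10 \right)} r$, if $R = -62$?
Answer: $-33480$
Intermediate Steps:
$y{\left(H \right)} = H + H \left(-2 + H\right)$ ($y{\left(H \right)} = \left(-2 + H\right) H + H = H \left(-2 + H\right) + H = H + H \left(-2 + H\right)$)
$R y{\left(10 \right)} r = - 62 \cdot 10 \left(-1 + 10\right) 6 = - 62 \cdot 10 \cdot 9 \cdot 6 = \left(-62\right) 90 \cdot 6 = \left(-5580\right) 6 = -33480$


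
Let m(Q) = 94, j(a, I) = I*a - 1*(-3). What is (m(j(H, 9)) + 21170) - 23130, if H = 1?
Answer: -1866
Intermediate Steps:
j(a, I) = 3 + I*a (j(a, I) = I*a + 3 = 3 + I*a)
(m(j(H, 9)) + 21170) - 23130 = (94 + 21170) - 23130 = 21264 - 23130 = -1866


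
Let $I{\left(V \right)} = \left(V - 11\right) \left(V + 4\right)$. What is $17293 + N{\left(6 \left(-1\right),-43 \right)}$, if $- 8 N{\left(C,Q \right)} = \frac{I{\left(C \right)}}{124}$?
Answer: $\frac{8577311}{496} \approx 17293.0$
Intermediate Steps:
$I{\left(V \right)} = \left(-11 + V\right) \left(4 + V\right)$
$N{\left(C,Q \right)} = \frac{11}{248} - \frac{C^{2}}{992} + \frac{7 C}{992}$ ($N{\left(C,Q \right)} = - \frac{\left(-44 + C^{2} - 7 C\right) \frac{1}{124}}{8} = - \frac{- \frac{11}{31} - \frac{7 C}{124} + \frac{C^{2}}{124}}{8} = \frac{11}{248} - \frac{C^{2}}{992} + \frac{7 C}{992}$)
$17293 + N{\left(6 \left(-1\right),-43 \right)} = 17293 + \left(\frac{11}{248} - \frac{\left(6 \left(-1\right)\right)^{2}}{992} + \frac{7 \cdot 6 \left(-1\right)}{992}\right) = 17293 + \left(\frac{11}{248} - \frac{\left(-6\right)^{2}}{992} + \frac{7}{992} \left(-6\right)\right) = 17293 - \frac{17}{496} = \frac{8577311}{496}$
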